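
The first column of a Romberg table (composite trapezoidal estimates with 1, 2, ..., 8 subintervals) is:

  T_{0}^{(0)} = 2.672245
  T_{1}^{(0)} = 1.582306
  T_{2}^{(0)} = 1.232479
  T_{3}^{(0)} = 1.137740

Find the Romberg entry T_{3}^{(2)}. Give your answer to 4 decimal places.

T_{2}^{(1)} = 1.232479 + (1.232479 − 1.582306)/3 = 1.115870
T_{3}^{(1)} = 1.137740 + (1.137740 − 1.232479)/3 = 1.106160
T_{3}^{(2)} = 1.106160 + (1.106160 − 1.115870)/15 = 1.105513
(Column j=1 coincides with Simpson's rule on the same nodes.)

1.1055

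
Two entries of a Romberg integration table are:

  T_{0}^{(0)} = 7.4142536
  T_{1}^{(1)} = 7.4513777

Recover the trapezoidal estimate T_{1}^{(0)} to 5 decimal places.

7.44210

From T_{1}^{(1)} = (4·T_{1}^{(0)} − T_{0}^{(0)})/3, solve for T_{1}^{(0)}:
4·T_{1}^{(0)} = 3·7.4513777 + 7.4142536 = 29.7683867
T_{1}^{(0)} = 7.4420967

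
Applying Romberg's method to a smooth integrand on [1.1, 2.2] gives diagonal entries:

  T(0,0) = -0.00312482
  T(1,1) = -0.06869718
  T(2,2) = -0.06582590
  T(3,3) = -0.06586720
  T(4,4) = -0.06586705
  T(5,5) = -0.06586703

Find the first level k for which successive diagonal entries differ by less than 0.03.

|T(1,1) − T(0,0)| = 0.06557236 ≥ 0.03
|T(2,2) − T(1,1)| = 0.00287128 < 0.03

k = 2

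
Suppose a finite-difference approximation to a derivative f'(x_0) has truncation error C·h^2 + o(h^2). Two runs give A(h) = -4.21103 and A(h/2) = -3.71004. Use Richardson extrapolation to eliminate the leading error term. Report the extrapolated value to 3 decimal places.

-3.543

Extrapolated value = (4·A(h/2) − A(h)) / (4 − 1)
= (4·(-3.71004) − (-4.21103)) / 3
= -10.62913 / 3 = -3.54304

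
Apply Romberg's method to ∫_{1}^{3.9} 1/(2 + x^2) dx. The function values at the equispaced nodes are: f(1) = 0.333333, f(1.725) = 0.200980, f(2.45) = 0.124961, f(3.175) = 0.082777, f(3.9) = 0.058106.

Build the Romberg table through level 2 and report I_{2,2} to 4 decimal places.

0.4292

I_{0,0} (trapezoid, 1 panel, h=2.9000): 0.567587
I_{1,0} (trapezoid, 2 panels, h=1.4500): 0.464987
I_{2,0} (trapezoid, 4 panels, h=0.7250): 0.438217
I_{1,1} = 0.464987 + (0.464987 − 0.567587)/3 = 0.430787
I_{2,1} = 0.438217 + (0.438217 − 0.464987)/3 = 0.429294
I_{2,2} = 0.429294 + (0.429294 − 0.430787)/15 = 0.429194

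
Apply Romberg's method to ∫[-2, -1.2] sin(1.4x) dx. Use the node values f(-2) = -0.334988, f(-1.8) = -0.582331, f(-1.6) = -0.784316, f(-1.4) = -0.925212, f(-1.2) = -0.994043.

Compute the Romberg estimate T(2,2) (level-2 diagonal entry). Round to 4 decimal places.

T(0,0) (trapezoid, 1 panel, h=0.8000): -0.531612
T(1,0) (trapezoid, 2 panels, h=0.4000): -0.579533
T(2,0) (trapezoid, 4 panels, h=0.2000): -0.591275
T(1,1) = -0.579533 + (-0.579533 − (-0.531612))/3 = -0.595507
T(2,1) = -0.591275 + (-0.591275 − (-0.579533))/3 = -0.595189
T(2,2) = -0.595189 + (-0.595189 − (-0.595507))/15 = -0.595168

-0.5952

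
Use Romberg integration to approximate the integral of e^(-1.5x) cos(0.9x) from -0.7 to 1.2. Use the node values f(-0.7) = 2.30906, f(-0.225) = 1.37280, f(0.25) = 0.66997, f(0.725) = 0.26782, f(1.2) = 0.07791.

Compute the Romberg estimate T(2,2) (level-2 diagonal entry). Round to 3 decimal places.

1.631

T(0,0) (trapezoid, 1 panel, h=1.9000): 2.26762
T(1,0) (trapezoid, 2 panels, h=0.9500): 1.77028
T(2,0) (trapezoid, 4 panels, h=0.4750): 1.66444
T(1,1) = 1.77028 + (1.77028 − 2.26762)/3 = 1.60450
T(2,1) = 1.66444 + (1.66444 − 1.77028)/3 = 1.62916
T(2,2) = 1.62916 + (1.62916 − 1.60450)/15 = 1.63080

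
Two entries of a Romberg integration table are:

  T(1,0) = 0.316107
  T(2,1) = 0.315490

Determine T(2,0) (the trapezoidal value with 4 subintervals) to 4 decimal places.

0.3156

From T(2,1) = (4·T(2,0) − T(1,0))/3, solve for T(2,0):
4·T(2,0) = 3·0.315490 + 0.316107 = 1.262577
T(2,0) = 0.315644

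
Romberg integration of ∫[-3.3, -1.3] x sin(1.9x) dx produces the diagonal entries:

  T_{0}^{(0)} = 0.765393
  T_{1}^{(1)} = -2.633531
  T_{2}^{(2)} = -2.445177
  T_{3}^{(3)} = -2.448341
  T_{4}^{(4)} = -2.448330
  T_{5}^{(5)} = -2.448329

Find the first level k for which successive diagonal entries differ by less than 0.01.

k = 3

|T_{1}^{(1)} − T_{0}^{(0)}| = 3.398924 ≥ 0.01
|T_{2}^{(2)} − T_{1}^{(1)}| = 0.188354 ≥ 0.01
|T_{3}^{(3)} − T_{2}^{(2)}| = 0.003164 < 0.01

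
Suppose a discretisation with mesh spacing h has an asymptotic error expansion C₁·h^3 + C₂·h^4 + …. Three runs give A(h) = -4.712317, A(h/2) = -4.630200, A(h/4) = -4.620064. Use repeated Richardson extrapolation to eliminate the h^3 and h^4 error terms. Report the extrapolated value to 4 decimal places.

First eliminate the h^3 term (factor 2^3 = 8):
  B₁ = (8·(-4.630200) − (-4.712317))/7 = -4.618469
  B₂ = (8·(-4.620064) − (-4.630200))/7 = -4.618616
Then eliminate the h^4 term (factor 2^4 = 16):
  (16·(-4.618616) − (-4.618469))/15 = -4.618626

-4.6186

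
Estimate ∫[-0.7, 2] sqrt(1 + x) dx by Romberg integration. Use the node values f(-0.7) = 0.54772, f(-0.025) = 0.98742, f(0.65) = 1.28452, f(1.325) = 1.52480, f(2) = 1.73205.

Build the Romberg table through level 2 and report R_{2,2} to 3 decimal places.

R_{0,0} (trapezoid, 1 panel, h=2.7000): 3.07769
R_{1,0} (trapezoid, 2 panels, h=1.3500): 3.27295
R_{2,0} (trapezoid, 4 panels, h=0.6750): 3.33222
R_{1,1} = 3.27295 + (3.27295 − 3.07769)/3 = 3.33804
R_{2,1} = 3.33222 + (3.33222 − 3.27295)/3 = 3.35198
R_{2,2} = 3.35198 + (3.35198 − 3.33804)/15 = 3.35291

3.353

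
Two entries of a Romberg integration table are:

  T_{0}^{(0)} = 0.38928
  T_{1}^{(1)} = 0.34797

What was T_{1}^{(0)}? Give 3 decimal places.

0.358

From T_{1}^{(1)} = (4·T_{1}^{(0)} − T_{0}^{(0)})/3, solve for T_{1}^{(0)}:
4·T_{1}^{(0)} = 3·0.34797 + 0.38928 = 1.43319
T_{1}^{(0)} = 0.35830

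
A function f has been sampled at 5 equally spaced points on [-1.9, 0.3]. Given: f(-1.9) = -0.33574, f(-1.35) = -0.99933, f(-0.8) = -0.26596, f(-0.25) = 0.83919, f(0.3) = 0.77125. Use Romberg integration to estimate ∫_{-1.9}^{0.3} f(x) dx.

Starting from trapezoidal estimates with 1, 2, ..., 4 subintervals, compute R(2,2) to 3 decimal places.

-0.129

R(0,0) (trapezoid, 1 panel, h=2.2000): 0.47906
R(1,0) (trapezoid, 2 panels, h=1.1000): -0.05303
R(2,0) (trapezoid, 4 panels, h=0.5500): -0.11459
R(1,1) = -0.05303 + (-0.05303 − 0.47906)/3 = -0.23039
R(2,1) = -0.11459 + (-0.11459 − (-0.05303))/3 = -0.13511
R(2,2) = -0.13511 + (-0.13511 − (-0.23039))/15 = -0.12876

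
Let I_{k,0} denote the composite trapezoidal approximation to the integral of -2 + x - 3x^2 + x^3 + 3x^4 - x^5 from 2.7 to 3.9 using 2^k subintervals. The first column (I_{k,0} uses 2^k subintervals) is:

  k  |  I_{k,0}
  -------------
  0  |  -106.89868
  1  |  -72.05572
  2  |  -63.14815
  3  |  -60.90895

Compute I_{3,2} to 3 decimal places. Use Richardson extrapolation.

Richardson extrapolation on the trapezoidal column (denominator 4−1=3):
I_{2,1} = -63.14815 + (-63.14815 − (-72.05572))/3 = -60.17896
I_{3,1} = -60.90895 + (-60.90895 − (-63.14815))/3 = -60.16255
I_{3,2} = -60.16255 + (-60.16255 − (-60.17896))/15 = -60.16146

-60.161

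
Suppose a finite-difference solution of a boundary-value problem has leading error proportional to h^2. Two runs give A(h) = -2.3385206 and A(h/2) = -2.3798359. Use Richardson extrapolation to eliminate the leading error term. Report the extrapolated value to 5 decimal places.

-2.39361

Extrapolated value = (4·A(h/2) − A(h)) / (4 − 1)
= (4·(-2.3798359) − (-2.3385206)) / 3
= -7.1808230 / 3 = -2.3936077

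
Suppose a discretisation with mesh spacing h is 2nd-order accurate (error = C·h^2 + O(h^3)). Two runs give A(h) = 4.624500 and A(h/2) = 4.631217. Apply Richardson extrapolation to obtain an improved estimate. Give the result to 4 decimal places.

4.6335

The leading error scales as h^2; refining by a factor of 2 reduces it by 2^2 = 4.
Extrapolated value = (4·A(h/2) − A(h)) / (4 − 1)
= (4·4.631217 − 4.624500) / 3
= 13.900368 / 3 = 4.633456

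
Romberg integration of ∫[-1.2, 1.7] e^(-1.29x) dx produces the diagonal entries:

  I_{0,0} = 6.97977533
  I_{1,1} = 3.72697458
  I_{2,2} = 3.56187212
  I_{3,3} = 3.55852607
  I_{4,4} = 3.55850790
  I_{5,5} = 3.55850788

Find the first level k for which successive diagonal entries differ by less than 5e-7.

|I_{1,1} − I_{0,0}| = 3.25280075 ≥ 5e-7
|I_{2,2} − I_{1,1}| = 0.16510246 ≥ 5e-7
|I_{3,3} − I_{2,2}| = 0.00334605 ≥ 5e-7
|I_{4,4} − I_{3,3}| = 0.00001817 ≥ 5e-7
|I_{5,5} − I_{4,4}| = 0.00000002 < 5e-7

k = 5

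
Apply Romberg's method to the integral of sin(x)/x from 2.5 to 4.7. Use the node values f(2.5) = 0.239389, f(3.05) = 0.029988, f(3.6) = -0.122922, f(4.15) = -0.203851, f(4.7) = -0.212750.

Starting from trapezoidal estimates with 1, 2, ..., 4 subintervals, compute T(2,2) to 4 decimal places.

-0.1675

T(0,0) (trapezoid, 1 panel, h=2.2000): 0.029303
T(1,0) (trapezoid, 2 panels, h=1.1000): -0.120563
T(2,0) (trapezoid, 4 panels, h=0.5500): -0.155906
T(1,1) = -0.120563 + (-0.120563 − 0.029303)/3 = -0.170518
T(2,1) = -0.155906 + (-0.155906 − (-0.120563))/3 = -0.167687
T(2,2) = -0.167687 + (-0.167687 − (-0.170518))/15 = -0.167498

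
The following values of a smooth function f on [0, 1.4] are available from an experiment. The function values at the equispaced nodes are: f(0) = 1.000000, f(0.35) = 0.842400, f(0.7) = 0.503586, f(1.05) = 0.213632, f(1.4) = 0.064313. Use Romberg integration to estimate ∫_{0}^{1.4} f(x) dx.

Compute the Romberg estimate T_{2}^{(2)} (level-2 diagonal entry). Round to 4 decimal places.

T_{0}^{(0)} (trapezoid, 1 panel, h=1.4000): 0.745019
T_{1}^{(0)} (trapezoid, 2 panels, h=0.7000): 0.725020
T_{2}^{(0)} (trapezoid, 4 panels, h=0.3500): 0.732121
T_{1}^{(1)} = 0.725020 + (0.725020 − 0.745019)/3 = 0.718354
T_{2}^{(1)} = 0.732121 + (0.732121 − 0.725020)/3 = 0.734488
T_{2}^{(2)} = 0.734488 + (0.734488 − 0.718354)/15 = 0.735564

0.7356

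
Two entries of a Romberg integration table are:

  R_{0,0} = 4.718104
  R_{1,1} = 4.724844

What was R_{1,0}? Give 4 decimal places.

4.7232

From R_{1,1} = (4·R_{1,0} − R_{0,0})/3, solve for R_{1,0}:
4·R_{1,0} = 3·4.724844 + 4.718104 = 18.892636
R_{1,0} = 4.723159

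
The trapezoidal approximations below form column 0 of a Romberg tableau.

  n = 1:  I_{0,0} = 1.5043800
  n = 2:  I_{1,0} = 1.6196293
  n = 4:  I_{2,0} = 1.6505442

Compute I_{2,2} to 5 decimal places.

1.66104

I_{1,1} = 1.6196293 + (1.6196293 − 1.5043800)/3 = 1.6580457
I_{2,1} = (4·1.6505442 − 1.6196293) / 3 = 1.6608492
I_{2,2} = (16·1.6608492 − 1.6580457) / 15 = 1.6610361
(Column j=1 coincides with Simpson's rule on the same nodes.)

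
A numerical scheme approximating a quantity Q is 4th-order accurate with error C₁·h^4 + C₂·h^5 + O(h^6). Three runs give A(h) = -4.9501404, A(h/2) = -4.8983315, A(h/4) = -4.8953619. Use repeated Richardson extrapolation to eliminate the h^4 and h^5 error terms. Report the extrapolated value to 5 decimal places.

First eliminate the h^4 term (factor 2^4 = 16):
  B₁ = (16·(-4.8983315) − (-4.9501404))/15 = -4.8948776
  B₂ = (16·(-4.8953619) − (-4.8983315))/15 = -4.8951639
Then eliminate the h^5 term (factor 2^5 = 32):
  (32·(-4.8951639) − (-4.8948776))/31 = -4.8951731

-4.89517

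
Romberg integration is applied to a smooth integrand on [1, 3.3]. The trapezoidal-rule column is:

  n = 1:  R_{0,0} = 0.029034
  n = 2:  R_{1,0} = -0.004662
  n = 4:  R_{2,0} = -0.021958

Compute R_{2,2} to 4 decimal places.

-0.0285

Richardson extrapolation on the trapezoidal column (denominator 4−1=3):
R_{1,1} = -0.004662 + (-0.004662 − 0.029034)/3 = -0.015894
R_{2,1} = (4·(-0.021958) − (-0.004662)) / 3 = -0.027723
R_{2,2} = (16·(-0.027723) − (-0.015894)) / 15 = -0.028512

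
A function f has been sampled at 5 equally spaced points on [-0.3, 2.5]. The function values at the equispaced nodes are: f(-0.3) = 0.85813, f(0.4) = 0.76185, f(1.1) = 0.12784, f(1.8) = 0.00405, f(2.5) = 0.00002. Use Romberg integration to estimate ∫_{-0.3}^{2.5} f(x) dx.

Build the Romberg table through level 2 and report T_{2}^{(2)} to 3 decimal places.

T_{0}^{(0)} (trapezoid, 1 panel, h=2.8000): 1.20141
T_{1}^{(0)} (trapezoid, 2 panels, h=1.4000): 0.77968
T_{2}^{(0)} (trapezoid, 4 panels, h=0.7000): 0.92597
T_{1}^{(1)} = 0.77968 + (0.77968 − 1.20141)/3 = 0.63910
T_{2}^{(1)} = 0.92597 + (0.92597 − 0.77968)/3 = 0.97473
T_{2}^{(2)} = 0.97473 + (0.97473 − 0.63910)/15 = 0.99711

0.997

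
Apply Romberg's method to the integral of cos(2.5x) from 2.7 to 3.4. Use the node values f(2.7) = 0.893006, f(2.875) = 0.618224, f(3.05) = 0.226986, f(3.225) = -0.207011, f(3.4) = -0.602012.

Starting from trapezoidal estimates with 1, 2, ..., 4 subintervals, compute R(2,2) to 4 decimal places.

0.1394

R(0,0) (trapezoid, 1 panel, h=0.7000): 0.101848
R(1,0) (trapezoid, 2 panels, h=0.3500): 0.130369
R(2,0) (trapezoid, 4 panels, h=0.1750): 0.137147
R(1,1) = 0.130369 + (0.130369 − 0.101848)/3 = 0.139876
R(2,1) = 0.137147 + (0.137147 − 0.130369)/3 = 0.139406
R(2,2) = 0.139406 + (0.139406 − 0.139876)/15 = 0.139375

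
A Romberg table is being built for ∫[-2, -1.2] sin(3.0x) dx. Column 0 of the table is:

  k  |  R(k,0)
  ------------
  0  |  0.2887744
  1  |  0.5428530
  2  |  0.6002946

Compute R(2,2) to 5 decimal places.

0.61890

R(1,1) = 0.5428530 + (0.5428530 − 0.2887744)/3 = 0.6275459
R(2,1) = 0.6002946 + (0.6002946 − 0.5428530)/3 = 0.6194418
R(2,2) = 0.6194418 + (0.6194418 − 0.6275459)/15 = 0.6189015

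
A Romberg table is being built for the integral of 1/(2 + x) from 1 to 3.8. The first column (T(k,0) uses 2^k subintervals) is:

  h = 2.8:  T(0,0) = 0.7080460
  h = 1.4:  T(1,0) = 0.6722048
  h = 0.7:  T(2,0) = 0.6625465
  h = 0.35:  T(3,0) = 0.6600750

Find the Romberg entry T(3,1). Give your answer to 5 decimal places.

0.65925

T(3,1) = (4·0.6600750 − 0.6625465) / 3 = 0.6592512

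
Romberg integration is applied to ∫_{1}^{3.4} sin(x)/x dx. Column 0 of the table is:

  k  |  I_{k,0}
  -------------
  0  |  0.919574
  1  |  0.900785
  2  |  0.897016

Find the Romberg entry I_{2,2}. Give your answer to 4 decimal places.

0.8958

Richardson extrapolation on the trapezoidal column (denominator 4−1=3):
I_{1,1} = 0.900785 + (0.900785 − 0.919574)/3 = 0.894522
I_{2,1} = (4·0.897016 − 0.900785) / 3 = 0.895760
I_{2,2} = (16·0.895760 − 0.894522) / 15 = 0.895843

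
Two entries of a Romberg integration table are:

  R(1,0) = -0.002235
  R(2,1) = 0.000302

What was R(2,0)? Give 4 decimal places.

-0.0003

From R(2,1) = (4·R(2,0) − R(1,0))/3, solve for R(2,0):
4·R(2,0) = 3·0.000302 + (-0.002235) = -0.001329
R(2,0) = -0.000332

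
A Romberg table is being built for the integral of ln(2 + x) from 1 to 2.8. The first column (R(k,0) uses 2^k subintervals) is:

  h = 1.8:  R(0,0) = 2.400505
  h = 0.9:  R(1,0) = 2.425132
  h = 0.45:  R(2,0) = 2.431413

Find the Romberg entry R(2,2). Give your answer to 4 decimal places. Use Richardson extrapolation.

2.4335

R(1,1) = 2.425132 + (2.425132 − 2.400505)/3 = 2.433341
R(2,1) = (4·2.431413 − 2.425132) / 3 = 2.433507
R(2,2) = 2.433507 + (2.433507 − 2.433341)/15 = 2.433518
(Column j=1 coincides with Simpson's rule on the same nodes.)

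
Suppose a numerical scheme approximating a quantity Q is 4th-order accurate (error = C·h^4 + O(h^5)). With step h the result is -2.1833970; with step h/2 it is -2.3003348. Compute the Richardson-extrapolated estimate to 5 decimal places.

-2.30813

The leading error scales as h^4; refining by a factor of 2 reduces it by 2^4 = 16.
Extrapolated value = (16·A(h/2) − A(h)) / (16 − 1)
= (16·(-2.3003348) − (-2.1833970)) / 15
= -34.6219598 / 15 = -2.3081307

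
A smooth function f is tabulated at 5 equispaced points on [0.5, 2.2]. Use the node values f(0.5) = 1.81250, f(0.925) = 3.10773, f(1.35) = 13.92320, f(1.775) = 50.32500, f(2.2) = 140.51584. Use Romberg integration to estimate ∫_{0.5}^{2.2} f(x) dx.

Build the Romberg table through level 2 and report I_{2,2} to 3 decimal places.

I_{0,0} (trapezoid, 1 panel, h=1.7000): 120.97909
I_{1,0} (trapezoid, 2 panels, h=0.8500): 72.32426
I_{2,0} (trapezoid, 4 panels, h=0.4250): 58.87104
I_{1,1} = 72.32426 + (72.32426 − 120.97909)/3 = 56.10598
I_{2,1} = 58.87104 + (58.87104 − 72.32426)/3 = 54.38663
I_{2,2} = 54.38663 + (54.38663 − 56.10598)/15 = 54.27201

54.272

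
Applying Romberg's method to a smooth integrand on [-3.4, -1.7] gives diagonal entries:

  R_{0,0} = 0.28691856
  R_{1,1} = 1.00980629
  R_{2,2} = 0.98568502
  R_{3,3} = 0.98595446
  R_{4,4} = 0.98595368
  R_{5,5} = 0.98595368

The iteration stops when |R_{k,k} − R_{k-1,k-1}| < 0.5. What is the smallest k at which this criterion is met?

|R_{1,1} − R_{0,0}| = 0.72288773 ≥ 0.5
|R_{2,2} − R_{1,1}| = 0.02412127 < 0.5

k = 2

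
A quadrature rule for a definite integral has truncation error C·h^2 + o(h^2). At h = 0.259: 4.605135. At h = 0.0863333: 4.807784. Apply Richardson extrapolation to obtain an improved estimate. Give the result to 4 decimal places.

Extrapolated value = (9·A(h/3) − A(h)) / (9 − 1)
= (9·4.807784 − 4.605135) / 8
= 38.664921 / 8 = 4.833115

4.8331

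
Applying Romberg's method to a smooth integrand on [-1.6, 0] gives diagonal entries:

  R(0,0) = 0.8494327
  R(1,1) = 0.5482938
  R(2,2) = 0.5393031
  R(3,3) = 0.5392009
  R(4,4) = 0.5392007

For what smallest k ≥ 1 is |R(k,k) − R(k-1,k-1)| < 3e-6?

|R(1,1) − R(0,0)| = 0.3011389 ≥ 3e-6
|R(2,2) − R(1,1)| = 0.0089907 ≥ 3e-6
|R(3,3) − R(2,2)| = 0.0001022 ≥ 3e-6
|R(4,4) − R(3,3)| = 0.0000002 < 3e-6

k = 4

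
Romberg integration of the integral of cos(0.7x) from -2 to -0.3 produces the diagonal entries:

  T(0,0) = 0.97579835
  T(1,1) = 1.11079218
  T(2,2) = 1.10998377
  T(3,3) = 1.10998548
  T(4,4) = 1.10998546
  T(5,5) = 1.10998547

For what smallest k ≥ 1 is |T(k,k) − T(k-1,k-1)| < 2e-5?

k = 3

|T(1,1) − T(0,0)| = 0.13499383 ≥ 2e-5
|T(2,2) − T(1,1)| = 0.00080841 ≥ 2e-5
|T(3,3) − T(2,2)| = 0.00000171 < 2e-5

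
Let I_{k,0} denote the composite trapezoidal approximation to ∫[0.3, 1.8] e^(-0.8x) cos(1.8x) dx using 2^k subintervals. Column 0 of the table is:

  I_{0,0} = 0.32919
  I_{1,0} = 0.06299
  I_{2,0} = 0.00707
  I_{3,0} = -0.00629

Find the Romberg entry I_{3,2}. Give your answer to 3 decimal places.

Richardson extrapolation on the trapezoidal column (denominator 4−1=3):
I_{2,1} = 0.00707 + (0.00707 − 0.06299)/3 = -0.01157
I_{3,1} = -0.00629 + (-0.00629 − 0.00707)/3 = -0.01074
I_{3,2} = -0.01074 + (-0.01074 − (-0.01157))/15 = -0.01068
(Column j=1 coincides with Simpson's rule on the same nodes.)

-0.011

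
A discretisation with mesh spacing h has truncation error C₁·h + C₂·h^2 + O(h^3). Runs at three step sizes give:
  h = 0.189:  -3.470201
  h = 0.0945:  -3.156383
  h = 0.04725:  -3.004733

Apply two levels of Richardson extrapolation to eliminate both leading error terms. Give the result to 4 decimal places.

First eliminate the h term (factor 2^1 = 2):
  B₁ = (2·(-3.156383) − (-3.470201))/1 = -2.842565
  B₂ = (2·(-3.004733) − (-3.156383))/1 = -2.853083
Then eliminate the h^2 term (factor 2^2 = 4):
  (4·(-2.853083) − (-2.842565))/3 = -2.856589

-2.8566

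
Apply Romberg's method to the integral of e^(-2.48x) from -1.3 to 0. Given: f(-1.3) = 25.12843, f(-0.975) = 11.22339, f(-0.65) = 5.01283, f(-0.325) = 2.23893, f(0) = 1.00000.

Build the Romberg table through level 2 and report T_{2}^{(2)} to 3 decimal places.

9.733

T_{0}^{(0)} (trapezoid, 1 panel, h=1.3000): 16.98348
T_{1}^{(0)} (trapezoid, 2 panels, h=0.6500): 11.75008
T_{2}^{(0)} (trapezoid, 4 panels, h=0.3250): 10.25029
T_{1}^{(1)} = 11.75008 + (11.75008 − 16.98348)/3 = 10.00561
T_{2}^{(1)} = 10.25029 + (10.25029 − 11.75008)/3 = 9.75036
T_{2}^{(2)} = 9.75036 + (9.75036 − 10.00561)/15 = 9.73334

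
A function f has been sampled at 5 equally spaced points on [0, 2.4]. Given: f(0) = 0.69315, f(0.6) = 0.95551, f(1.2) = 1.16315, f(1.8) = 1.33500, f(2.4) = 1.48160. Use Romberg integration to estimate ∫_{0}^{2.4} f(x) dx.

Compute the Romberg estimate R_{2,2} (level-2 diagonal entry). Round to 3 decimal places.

2.733

R_{0,0} (trapezoid, 1 panel, h=2.4000): 2.60970
R_{1,0} (trapezoid, 2 panels, h=1.2000): 2.70063
R_{2,0} (trapezoid, 4 panels, h=0.6000): 2.72462
R_{1,1} = 2.70063 + (2.70063 − 2.60970)/3 = 2.73094
R_{2,1} = 2.72462 + (2.72462 − 2.70063)/3 = 2.73262
R_{2,2} = 2.73262 + (2.73262 − 2.73094)/15 = 2.73273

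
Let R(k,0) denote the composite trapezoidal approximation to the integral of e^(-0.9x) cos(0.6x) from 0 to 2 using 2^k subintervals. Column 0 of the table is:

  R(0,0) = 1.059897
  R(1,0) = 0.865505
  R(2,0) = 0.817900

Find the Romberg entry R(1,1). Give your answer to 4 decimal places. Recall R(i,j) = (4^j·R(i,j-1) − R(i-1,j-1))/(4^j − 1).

0.8007

R(1,1) = 0.865505 + (0.865505 − 1.059897)/3 = 0.800708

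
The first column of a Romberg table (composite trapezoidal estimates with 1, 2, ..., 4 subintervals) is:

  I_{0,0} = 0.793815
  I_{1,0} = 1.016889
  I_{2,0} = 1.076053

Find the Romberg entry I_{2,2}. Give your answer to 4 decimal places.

I_{1,1} = (4·1.016889 − 0.793815) / 3 = 1.091247
I_{2,1} = (4·1.076053 − 1.016889) / 3 = 1.095774
I_{2,2} = 1.095774 + (1.095774 − 1.091247)/15 = 1.096076
(Column j=1 coincides with Simpson's rule on the same nodes.)

1.0961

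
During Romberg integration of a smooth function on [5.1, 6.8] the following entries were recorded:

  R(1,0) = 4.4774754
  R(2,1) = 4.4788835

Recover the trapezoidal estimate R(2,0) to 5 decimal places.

4.47853

From R(2,1) = (4·R(2,0) − R(1,0))/3, solve for R(2,0):
4·R(2,0) = 3·4.4788835 + 4.4774754 = 17.9141259
R(2,0) = 4.4785315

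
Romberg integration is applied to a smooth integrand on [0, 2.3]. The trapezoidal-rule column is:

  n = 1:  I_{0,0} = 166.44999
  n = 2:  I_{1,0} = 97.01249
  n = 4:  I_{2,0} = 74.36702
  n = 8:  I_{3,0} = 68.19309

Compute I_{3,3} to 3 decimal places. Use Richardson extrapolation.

66.085

Richardson extrapolation on the trapezoidal column (denominator 4−1=3):
I_{1,1} = (4·97.01249 − 166.44999) / 3 = 73.86666
I_{2,1} = 74.36702 + (74.36702 − 97.01249)/3 = 66.81853
I_{3,1} = 68.19309 + (68.19309 − 74.36702)/3 = 66.13511
I_{2,2} = 66.81853 + (66.81853 − 73.86666)/15 = 66.34865
I_{3,2} = (16·66.13511 − 66.81853) / 15 = 66.08955
I_{3,3} = (64·66.08955 − 66.34865) / 63 = 66.08544
(Column j=1 coincides with Simpson's rule on the same nodes.)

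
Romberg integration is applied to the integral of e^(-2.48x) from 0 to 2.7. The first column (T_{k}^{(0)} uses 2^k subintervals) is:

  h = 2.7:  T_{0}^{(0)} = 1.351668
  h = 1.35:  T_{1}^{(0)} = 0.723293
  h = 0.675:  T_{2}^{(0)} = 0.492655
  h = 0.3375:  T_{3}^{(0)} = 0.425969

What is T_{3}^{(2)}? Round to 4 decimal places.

0.4029

Richardson extrapolation on the trapezoidal column (denominator 4−1=3):
T_{2}^{(1)} = (4·0.492655 − 0.723293) / 3 = 0.415776
T_{3}^{(1)} = 0.425969 + (0.425969 − 0.492655)/3 = 0.403740
T_{3}^{(2)} = 0.403740 + (0.403740 − 0.415776)/15 = 0.402938
(Column j=1 coincides with Simpson's rule on the same nodes.)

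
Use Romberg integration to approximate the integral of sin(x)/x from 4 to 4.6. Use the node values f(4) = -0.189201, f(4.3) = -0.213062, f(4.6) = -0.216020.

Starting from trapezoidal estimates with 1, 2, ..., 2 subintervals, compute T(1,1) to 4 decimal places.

-0.1257

T(0,0) (trapezoid, 1 panel, h=0.6000): -0.121566
T(1,0) (trapezoid, 2 panels, h=0.3000): -0.124702
T(1,1) = -0.124702 + (-0.124702 − (-0.121566))/3 = -0.125747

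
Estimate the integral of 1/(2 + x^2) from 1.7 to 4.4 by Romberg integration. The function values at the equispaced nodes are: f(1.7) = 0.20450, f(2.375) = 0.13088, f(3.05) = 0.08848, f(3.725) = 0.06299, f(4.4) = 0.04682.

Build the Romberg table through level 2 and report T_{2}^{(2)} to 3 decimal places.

0.271

T_{0}^{(0)} (trapezoid, 1 panel, h=2.7000): 0.33928
T_{1}^{(0)} (trapezoid, 2 panels, h=1.3500): 0.28909
T_{2}^{(0)} (trapezoid, 4 panels, h=0.6750): 0.27541
T_{1}^{(1)} = 0.28909 + (0.28909 − 0.33928)/3 = 0.27236
T_{2}^{(1)} = 0.27541 + (0.27541 − 0.28909)/3 = 0.27085
T_{2}^{(2)} = 0.27085 + (0.27085 − 0.27236)/15 = 0.27075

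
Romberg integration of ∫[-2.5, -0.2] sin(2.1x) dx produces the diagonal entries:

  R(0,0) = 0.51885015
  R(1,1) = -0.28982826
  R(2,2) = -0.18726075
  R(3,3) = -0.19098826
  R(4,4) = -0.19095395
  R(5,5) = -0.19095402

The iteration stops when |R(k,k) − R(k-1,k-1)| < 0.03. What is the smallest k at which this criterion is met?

k = 3

|R(1,1) − R(0,0)| = 0.80867841 ≥ 0.03
|R(2,2) − R(1,1)| = 0.10256751 ≥ 0.03
|R(3,3) − R(2,2)| = 0.00372751 < 0.03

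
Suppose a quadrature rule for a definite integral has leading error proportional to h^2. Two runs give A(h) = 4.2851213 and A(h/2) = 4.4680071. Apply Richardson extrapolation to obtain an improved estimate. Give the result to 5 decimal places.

4.52897

Extrapolated value = (4·A(h/2) − A(h)) / (4 − 1)
= (4·4.4680071 − 4.2851213) / 3
= 13.5869071 / 3 = 4.5289690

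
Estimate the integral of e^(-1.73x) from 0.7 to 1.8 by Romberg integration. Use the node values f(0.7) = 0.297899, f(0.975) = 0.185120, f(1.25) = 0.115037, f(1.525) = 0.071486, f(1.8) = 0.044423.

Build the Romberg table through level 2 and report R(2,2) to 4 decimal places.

0.1465

R(0,0) (trapezoid, 1 panel, h=1.1000): 0.188277
R(1,0) (trapezoid, 2 panels, h=0.5500): 0.157409
R(2,0) (trapezoid, 4 panels, h=0.2750): 0.149271
R(1,1) = 0.157409 + (0.157409 − 0.188277)/3 = 0.147120
R(2,1) = 0.149271 + (0.149271 − 0.157409)/3 = 0.146558
R(2,2) = 0.146558 + (0.146558 − 0.147120)/15 = 0.146521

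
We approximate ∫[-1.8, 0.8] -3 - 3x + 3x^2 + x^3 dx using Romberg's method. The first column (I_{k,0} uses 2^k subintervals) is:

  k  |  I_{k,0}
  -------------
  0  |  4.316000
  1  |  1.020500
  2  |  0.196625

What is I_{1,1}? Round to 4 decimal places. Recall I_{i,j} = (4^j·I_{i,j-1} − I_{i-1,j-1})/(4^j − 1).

Richardson extrapolation on the trapezoidal column (denominator 4−1=3):
I_{1,1} = (4·1.020500 − 4.316000) / 3 = -0.078000

-0.0780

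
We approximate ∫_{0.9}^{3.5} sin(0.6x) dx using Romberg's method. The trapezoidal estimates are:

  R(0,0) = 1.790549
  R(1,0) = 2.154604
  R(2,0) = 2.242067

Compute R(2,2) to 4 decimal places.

2.2709

R(1,1) = (4·2.154604 − 1.790549) / 3 = 2.275956
R(2,1) = (4·2.242067 − 2.154604) / 3 = 2.271221
R(2,2) = 2.271221 + (2.271221 − 2.275956)/15 = 2.270905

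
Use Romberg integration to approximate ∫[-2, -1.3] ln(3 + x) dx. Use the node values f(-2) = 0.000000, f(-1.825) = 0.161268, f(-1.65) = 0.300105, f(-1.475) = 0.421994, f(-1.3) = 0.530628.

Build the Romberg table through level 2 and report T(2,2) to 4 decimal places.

0.2021

T(0,0) (trapezoid, 1 panel, h=0.7000): 0.185720
T(1,0) (trapezoid, 2 panels, h=0.3500): 0.197897
T(2,0) (trapezoid, 4 panels, h=0.1750): 0.201019
T(1,1) = 0.197897 + (0.197897 − 0.185720)/3 = 0.201956
T(2,1) = 0.201019 + (0.201019 − 0.197897)/3 = 0.202060
T(2,2) = 0.202060 + (0.202060 − 0.201956)/15 = 0.202067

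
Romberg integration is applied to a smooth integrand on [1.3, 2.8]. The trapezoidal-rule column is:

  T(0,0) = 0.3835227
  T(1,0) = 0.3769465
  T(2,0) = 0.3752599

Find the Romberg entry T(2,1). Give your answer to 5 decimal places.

T(2,1) = 0.3752599 + (0.3752599 − 0.3769465)/3 = 0.3746977

0.37470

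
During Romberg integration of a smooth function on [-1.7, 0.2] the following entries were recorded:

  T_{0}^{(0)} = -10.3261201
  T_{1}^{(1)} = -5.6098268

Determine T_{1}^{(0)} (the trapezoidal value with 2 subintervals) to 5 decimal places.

-6.78890

From T_{1}^{(1)} = (4·T_{1}^{(0)} − T_{0}^{(0)})/3, solve for T_{1}^{(0)}:
4·T_{1}^{(0)} = 3·(-5.6098268) + (-10.3261201) = -27.1556005
T_{1}^{(0)} = -6.7889001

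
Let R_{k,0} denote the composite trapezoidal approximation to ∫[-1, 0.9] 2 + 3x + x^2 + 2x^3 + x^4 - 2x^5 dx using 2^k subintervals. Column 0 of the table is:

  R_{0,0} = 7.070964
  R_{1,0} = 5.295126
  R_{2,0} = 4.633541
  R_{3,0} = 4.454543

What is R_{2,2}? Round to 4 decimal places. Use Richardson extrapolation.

Richardson extrapolation on the trapezoidal column (denominator 4−1=3):
R_{1,1} = (4·5.295126 − 7.070964) / 3 = 4.703180
R_{2,1} = (4·4.633541 − 5.295126) / 3 = 4.413013
R_{2,2} = (16·4.413013 − 4.703180) / 15 = 4.393669

4.3937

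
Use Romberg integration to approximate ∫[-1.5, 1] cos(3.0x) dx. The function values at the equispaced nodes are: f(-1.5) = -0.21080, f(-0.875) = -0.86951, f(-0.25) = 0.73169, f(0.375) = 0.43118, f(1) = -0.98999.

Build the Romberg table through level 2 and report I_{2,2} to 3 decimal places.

-0.379

I_{0,0} (trapezoid, 1 panel, h=2.5000): -1.50099
I_{1,0} (trapezoid, 2 panels, h=1.2500): 0.16412
I_{2,0} (trapezoid, 4 panels, h=0.6250): -0.19190
I_{1,1} = 0.16412 + (0.16412 − (-1.50099))/3 = 0.71916
I_{2,1} = -0.19190 + (-0.19190 − 0.16412)/3 = -0.31057
I_{2,2} = -0.31057 + (-0.31057 − 0.71916)/15 = -0.37922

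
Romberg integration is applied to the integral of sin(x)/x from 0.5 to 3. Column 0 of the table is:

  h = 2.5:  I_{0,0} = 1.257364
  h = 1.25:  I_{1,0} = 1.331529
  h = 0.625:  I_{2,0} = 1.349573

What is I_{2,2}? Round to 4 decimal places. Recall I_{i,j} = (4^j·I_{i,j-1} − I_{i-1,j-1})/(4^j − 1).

1.3555

I_{1,1} = (4·1.331529 − 1.257364) / 3 = 1.356251
I_{2,1} = (4·1.349573 − 1.331529) / 3 = 1.355588
I_{2,2} = (16·1.355588 − 1.356251) / 15 = 1.355544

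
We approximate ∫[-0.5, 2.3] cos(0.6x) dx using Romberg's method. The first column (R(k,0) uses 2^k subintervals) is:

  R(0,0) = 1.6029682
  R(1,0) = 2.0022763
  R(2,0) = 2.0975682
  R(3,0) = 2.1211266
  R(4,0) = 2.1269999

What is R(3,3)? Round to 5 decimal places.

Richardson extrapolation on the trapezoidal column (denominator 4−1=3):
R(1,1) = (4·2.0022763 − 1.6029682) / 3 = 2.1353790
R(2,1) = (4·2.0975682 − 2.0022763) / 3 = 2.1293322
R(3,1) = 2.1211266 + (2.1211266 − 2.0975682)/3 = 2.1289794
R(2,2) = 2.1293322 + (2.1293322 − 2.1353790)/15 = 2.1289291
R(3,2) = (16·2.1289794 − 2.1293322) / 15 = 2.1289559
R(3,3) = 2.1289559 + (2.1289559 − 2.1289291)/63 = 2.1289563

2.12896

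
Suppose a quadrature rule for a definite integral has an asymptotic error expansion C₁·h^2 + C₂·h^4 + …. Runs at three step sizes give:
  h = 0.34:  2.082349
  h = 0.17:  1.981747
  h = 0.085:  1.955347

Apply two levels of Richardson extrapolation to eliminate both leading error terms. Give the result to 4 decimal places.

First eliminate the h^2 term (factor 2^2 = 4):
  B₁ = (4·1.981747 − 2.082349)/3 = 1.948213
  B₂ = (4·1.955347 − 1.981747)/3 = 1.946547
Then eliminate the h^4 term (factor 2^4 = 16):
  (16·1.946547 − 1.948213)/15 = 1.946436

1.9464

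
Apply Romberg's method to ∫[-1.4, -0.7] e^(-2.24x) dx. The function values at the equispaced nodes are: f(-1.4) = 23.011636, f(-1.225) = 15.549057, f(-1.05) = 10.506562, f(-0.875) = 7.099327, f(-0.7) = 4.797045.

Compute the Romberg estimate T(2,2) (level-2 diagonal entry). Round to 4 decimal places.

T(0,0) (trapezoid, 1 panel, h=0.7000): 9.733038
T(1,0) (trapezoid, 2 panels, h=0.3500): 8.543816
T(2,0) (trapezoid, 4 panels, h=0.1750): 8.235375
T(1,1) = 8.543816 + (8.543816 − 9.733038)/3 = 8.147409
T(2,1) = 8.235375 + (8.235375 − 8.543816)/3 = 8.132561
T(2,2) = 8.132561 + (8.132561 − 8.147409)/15 = 8.131571

8.1316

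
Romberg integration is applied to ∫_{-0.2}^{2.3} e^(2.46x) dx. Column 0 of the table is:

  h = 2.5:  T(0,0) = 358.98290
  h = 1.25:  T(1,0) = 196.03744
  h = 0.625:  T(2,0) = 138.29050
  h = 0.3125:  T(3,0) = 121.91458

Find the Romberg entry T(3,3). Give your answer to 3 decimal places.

Richardson extrapolation on the trapezoidal column (denominator 4−1=3):
T(1,1) = 196.03744 + (196.03744 − 358.98290)/3 = 141.72229
T(2,1) = (4·138.29050 − 196.03744) / 3 = 119.04152
T(3,1) = (4·121.91458 − 138.29050) / 3 = 116.45594
T(2,2) = 119.04152 + (119.04152 − 141.72229)/15 = 117.52947
T(3,2) = 116.45594 + (116.45594 − 119.04152)/15 = 116.28357
T(3,3) = (64·116.28357 − 117.52947) / 63 = 116.26379

116.264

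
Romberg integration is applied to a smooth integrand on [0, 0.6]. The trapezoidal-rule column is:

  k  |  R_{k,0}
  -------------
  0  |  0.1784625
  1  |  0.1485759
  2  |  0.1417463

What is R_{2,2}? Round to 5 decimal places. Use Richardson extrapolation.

R_{1,1} = 0.1485759 + (0.1485759 − 0.1784625)/3 = 0.1386137
R_{2,1} = (4·0.1417463 − 0.1485759) / 3 = 0.1394698
R_{2,2} = 0.1394698 + (0.1394698 − 0.1386137)/15 = 0.1395269

0.13953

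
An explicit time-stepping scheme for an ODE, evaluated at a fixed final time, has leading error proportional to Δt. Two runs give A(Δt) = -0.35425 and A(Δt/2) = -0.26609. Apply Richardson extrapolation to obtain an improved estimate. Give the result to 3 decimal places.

-0.178

The leading error scales as Δt; refining by a factor of 2 reduces it by 2^1 = 2.
Extrapolated value = (2·A(Δt/2) − A(Δt)) / (2 − 1)
= (2·(-0.26609) − (-0.35425)) / 1
= -0.17793 / 1 = -0.17793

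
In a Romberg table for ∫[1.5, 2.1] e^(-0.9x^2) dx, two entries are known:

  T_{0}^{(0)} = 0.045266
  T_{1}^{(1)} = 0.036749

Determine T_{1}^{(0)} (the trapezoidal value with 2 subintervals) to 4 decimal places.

0.0389

From T_{1}^{(1)} = (4·T_{1}^{(0)} − T_{0}^{(0)})/3, solve for T_{1}^{(0)}:
4·T_{1}^{(0)} = 3·0.036749 + 0.045266 = 0.155513
T_{1}^{(0)} = 0.038878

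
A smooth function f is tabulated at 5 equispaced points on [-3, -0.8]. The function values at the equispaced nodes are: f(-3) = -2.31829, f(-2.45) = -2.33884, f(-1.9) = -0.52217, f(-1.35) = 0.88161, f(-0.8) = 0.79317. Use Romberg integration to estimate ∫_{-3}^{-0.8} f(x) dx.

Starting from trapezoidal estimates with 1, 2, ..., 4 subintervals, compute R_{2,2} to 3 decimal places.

R_{0,0} (trapezoid, 1 panel, h=2.2000): -1.67763
R_{1,0} (trapezoid, 2 panels, h=1.1000): -1.41320
R_{2,0} (trapezoid, 4 panels, h=0.5500): -1.50808
R_{1,1} = -1.41320 + (-1.41320 − (-1.67763))/3 = -1.32506
R_{2,1} = -1.50808 + (-1.50808 − (-1.41320))/3 = -1.53971
R_{2,2} = -1.53971 + (-1.53971 − (-1.32506))/15 = -1.55402

-1.554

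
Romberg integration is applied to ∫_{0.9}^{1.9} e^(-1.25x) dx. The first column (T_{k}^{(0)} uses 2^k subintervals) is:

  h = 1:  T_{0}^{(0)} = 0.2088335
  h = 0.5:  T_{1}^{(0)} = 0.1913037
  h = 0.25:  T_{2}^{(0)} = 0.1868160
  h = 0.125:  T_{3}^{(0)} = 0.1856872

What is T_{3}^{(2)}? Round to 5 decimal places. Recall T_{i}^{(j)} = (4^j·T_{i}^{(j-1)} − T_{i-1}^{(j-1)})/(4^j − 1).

T_{2}^{(1)} = (4·0.1868160 − 0.1913037) / 3 = 0.1853201
T_{3}^{(1)} = 0.1856872 + (0.1856872 − 0.1868160)/3 = 0.1853109
T_{3}^{(2)} = 0.1853109 + (0.1853109 − 0.1853201)/15 = 0.1853103
(Column j=1 coincides with Simpson's rule on the same nodes.)

0.18531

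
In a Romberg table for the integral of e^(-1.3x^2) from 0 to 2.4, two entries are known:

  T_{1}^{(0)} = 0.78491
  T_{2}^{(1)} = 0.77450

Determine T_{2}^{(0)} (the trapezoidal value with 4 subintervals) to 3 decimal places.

0.777

From T_{2}^{(1)} = (4·T_{2}^{(0)} − T_{1}^{(0)})/3, solve for T_{2}^{(0)}:
4·T_{2}^{(0)} = 3·0.77450 + 0.78491 = 3.10841
T_{2}^{(0)} = 0.77710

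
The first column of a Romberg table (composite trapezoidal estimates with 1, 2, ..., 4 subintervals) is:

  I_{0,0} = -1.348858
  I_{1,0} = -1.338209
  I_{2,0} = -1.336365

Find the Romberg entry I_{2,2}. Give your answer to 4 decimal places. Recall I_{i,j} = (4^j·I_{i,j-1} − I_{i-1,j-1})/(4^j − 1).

Richardson extrapolation on the trapezoidal column (denominator 4−1=3):
I_{1,1} = (4·(-1.338209) − (-1.348858)) / 3 = -1.334659
I_{2,1} = -1.336365 + (-1.336365 − (-1.338209))/3 = -1.335750
I_{2,2} = (16·(-1.335750) − (-1.334659)) / 15 = -1.335823

-1.3358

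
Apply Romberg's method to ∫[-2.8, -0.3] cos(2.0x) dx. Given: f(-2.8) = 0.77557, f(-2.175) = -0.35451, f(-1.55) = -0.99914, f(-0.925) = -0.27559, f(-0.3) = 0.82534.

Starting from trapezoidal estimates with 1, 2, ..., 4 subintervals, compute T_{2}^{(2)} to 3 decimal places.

-0.582

T_{0}^{(0)} (trapezoid, 1 panel, h=2.5000): 2.00114
T_{1}^{(0)} (trapezoid, 2 panels, h=1.2500): -0.24836
T_{2}^{(0)} (trapezoid, 4 panels, h=0.6250): -0.51799
T_{1}^{(1)} = -0.24836 + (-0.24836 − 2.00114)/3 = -0.99819
T_{2}^{(1)} = -0.51799 + (-0.51799 − (-0.24836))/3 = -0.60787
T_{2}^{(2)} = -0.60787 + (-0.60787 − (-0.99819))/15 = -0.58185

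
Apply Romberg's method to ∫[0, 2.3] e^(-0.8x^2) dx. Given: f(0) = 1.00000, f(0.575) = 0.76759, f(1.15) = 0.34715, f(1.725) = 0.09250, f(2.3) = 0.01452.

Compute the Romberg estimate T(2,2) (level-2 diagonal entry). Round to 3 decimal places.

T(0,0) (trapezoid, 1 panel, h=2.3000): 1.16670
T(1,0) (trapezoid, 2 panels, h=1.1500): 0.98257
T(2,0) (trapezoid, 4 panels, h=0.5750): 0.98584
T(1,1) = 0.98257 + (0.98257 − 1.16670)/3 = 0.92119
T(2,1) = 0.98584 + (0.98584 − 0.98257)/3 = 0.98693
T(2,2) = 0.98693 + (0.98693 − 0.92119)/15 = 0.99131

0.991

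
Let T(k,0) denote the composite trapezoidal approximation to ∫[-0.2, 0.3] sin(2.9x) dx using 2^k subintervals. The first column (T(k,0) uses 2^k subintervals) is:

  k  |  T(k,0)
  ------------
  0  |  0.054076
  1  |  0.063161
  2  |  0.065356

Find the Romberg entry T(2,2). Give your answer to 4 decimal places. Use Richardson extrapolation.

Richardson extrapolation on the trapezoidal column (denominator 4−1=3):
T(1,1) = (4·0.063161 − 0.054076) / 3 = 0.066189
T(2,1) = 0.065356 + (0.065356 − 0.063161)/3 = 0.066088
T(2,2) = (16·0.066088 − 0.066189) / 15 = 0.066081

0.0661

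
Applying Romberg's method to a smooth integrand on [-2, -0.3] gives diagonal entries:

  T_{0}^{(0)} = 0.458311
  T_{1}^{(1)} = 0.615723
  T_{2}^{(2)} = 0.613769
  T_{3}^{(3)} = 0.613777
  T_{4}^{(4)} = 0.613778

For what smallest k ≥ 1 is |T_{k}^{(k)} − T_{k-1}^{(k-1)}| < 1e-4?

k = 3

|T_{1}^{(1)} − T_{0}^{(0)}| = 0.157412 ≥ 1e-4
|T_{2}^{(2)} − T_{1}^{(1)}| = 0.001954 ≥ 1e-4
|T_{3}^{(3)} − T_{2}^{(2)}| = 0.000008 < 1e-4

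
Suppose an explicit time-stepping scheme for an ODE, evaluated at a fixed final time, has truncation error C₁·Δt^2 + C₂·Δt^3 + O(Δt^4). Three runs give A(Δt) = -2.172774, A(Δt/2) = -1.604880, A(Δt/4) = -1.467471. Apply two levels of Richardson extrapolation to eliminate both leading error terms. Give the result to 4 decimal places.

-1.4225

First eliminate the Δt^2 term (factor 2^2 = 4):
  B₁ = (4·(-1.604880) − (-2.172774))/3 = -1.415582
  B₂ = (4·(-1.467471) − (-1.604880))/3 = -1.421668
Then eliminate the Δt^3 term (factor 2^3 = 8):
  (8·(-1.421668) − (-1.415582))/7 = -1.422537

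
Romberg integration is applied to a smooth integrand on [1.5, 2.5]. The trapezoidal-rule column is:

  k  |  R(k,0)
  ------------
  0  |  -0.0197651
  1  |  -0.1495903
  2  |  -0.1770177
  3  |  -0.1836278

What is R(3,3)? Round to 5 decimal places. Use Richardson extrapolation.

Richardson extrapolation on the trapezoidal column (denominator 4−1=3):
R(1,1) = -0.1495903 + (-0.1495903 − (-0.0197651))/3 = -0.1928654
R(2,1) = (4·(-0.1770177) − (-0.1495903)) / 3 = -0.1861602
R(3,1) = -0.1836278 + (-0.1836278 − (-0.1770177))/3 = -0.1858312
R(2,2) = (16·(-0.1861602) − (-0.1928654)) / 15 = -0.1857132
R(3,2) = -0.1858312 + (-0.1858312 − (-0.1861602))/15 = -0.1858093
R(3,3) = -0.1858093 + (-0.1858093 − (-0.1857132))/63 = -0.1858108

-0.18581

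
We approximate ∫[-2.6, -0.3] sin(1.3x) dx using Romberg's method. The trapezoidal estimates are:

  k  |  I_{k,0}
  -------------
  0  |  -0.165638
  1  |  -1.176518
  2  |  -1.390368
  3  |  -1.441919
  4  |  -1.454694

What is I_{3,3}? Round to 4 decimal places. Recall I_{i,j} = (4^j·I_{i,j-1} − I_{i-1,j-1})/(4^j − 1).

-1.4589

I_{1,1} = (4·(-1.176518) − (-0.165638)) / 3 = -1.513478
I_{2,1} = -1.390368 + (-1.390368 − (-1.176518))/3 = -1.461651
I_{3,1} = -1.441919 + (-1.441919 − (-1.390368))/3 = -1.459103
I_{2,2} = -1.461651 + (-1.461651 − (-1.513478))/15 = -1.458196
I_{3,2} = -1.459103 + (-1.459103 − (-1.461651))/15 = -1.458933
I_{3,3} = (64·(-1.458933) − (-1.458196)) / 63 = -1.458945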